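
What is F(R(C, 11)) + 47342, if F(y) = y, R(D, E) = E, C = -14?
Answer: 47353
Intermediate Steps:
F(R(C, 11)) + 47342 = 11 + 47342 = 47353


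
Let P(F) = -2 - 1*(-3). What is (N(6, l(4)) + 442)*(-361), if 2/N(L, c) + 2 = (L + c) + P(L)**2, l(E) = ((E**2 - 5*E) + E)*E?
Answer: -798532/5 ≈ -1.5971e+5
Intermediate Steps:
l(E) = E*(E**2 - 4*E) (l(E) = (E**2 - 4*E)*E = E*(E**2 - 4*E))
P(F) = 1 (P(F) = -2 + 3 = 1)
N(L, c) = 2/(-1 + L + c) (N(L, c) = 2/(-2 + ((L + c) + 1**2)) = 2/(-2 + ((L + c) + 1)) = 2/(-2 + (1 + L + c)) = 2/(-1 + L + c))
(N(6, l(4)) + 442)*(-361) = (2/(-1 + 6 + 4**2*(-4 + 4)) + 442)*(-361) = (2/(-1 + 6 + 16*0) + 442)*(-361) = (2/(-1 + 6 + 0) + 442)*(-361) = (2/5 + 442)*(-361) = (2212/5)*(-361) = -798532/5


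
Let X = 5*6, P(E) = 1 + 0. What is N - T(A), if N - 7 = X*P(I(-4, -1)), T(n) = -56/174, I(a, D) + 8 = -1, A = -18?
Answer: 3247/87 ≈ 37.322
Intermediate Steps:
I(a, D) = -9 (I(a, D) = -8 - 1 = -9)
T(n) = -28/87 (T(n) = -56*1/174 = -28/87)
P(E) = 1
X = 30
N = 37 (N = 7 + 30*1 = 7 + 30 = 37)
N - T(A) = 37 - 1*(-28/87) = 37 + 28/87 = 3247/87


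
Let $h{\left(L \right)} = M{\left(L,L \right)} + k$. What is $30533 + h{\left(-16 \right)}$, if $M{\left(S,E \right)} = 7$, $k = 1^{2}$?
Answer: $30541$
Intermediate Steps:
$k = 1$
$h{\left(L \right)} = 8$ ($h{\left(L \right)} = 7 + 1 = 8$)
$30533 + h{\left(-16 \right)} = 30533 + 8 = 30541$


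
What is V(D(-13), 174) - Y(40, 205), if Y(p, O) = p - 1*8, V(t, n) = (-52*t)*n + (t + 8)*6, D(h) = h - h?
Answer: 16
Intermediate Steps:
D(h) = 0
V(t, n) = 48 + 6*t - 52*n*t (V(t, n) = -52*n*t + (8 + t)*6 = -52*n*t + (48 + 6*t) = 48 + 6*t - 52*n*t)
Y(p, O) = -8 + p (Y(p, O) = p - 8 = -8 + p)
V(D(-13), 174) - Y(40, 205) = (48 + 6*0 - 52*174*0) - (-8 + 40) = (48 + 0 + 0) - 1*32 = 48 - 32 = 16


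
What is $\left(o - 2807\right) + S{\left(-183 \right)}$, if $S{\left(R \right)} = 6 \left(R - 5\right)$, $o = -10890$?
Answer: $-14825$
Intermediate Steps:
$S{\left(R \right)} = -30 + 6 R$ ($S{\left(R \right)} = 6 \left(-5 + R\right) = -30 + 6 R$)
$\left(o - 2807\right) + S{\left(-183 \right)} = \left(-10890 - 2807\right) + \left(-30 + 6 \left(-183\right)\right) = -13697 - 1128 = -14825$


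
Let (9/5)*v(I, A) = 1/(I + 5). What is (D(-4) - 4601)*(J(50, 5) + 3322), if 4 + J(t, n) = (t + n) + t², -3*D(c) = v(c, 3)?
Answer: -729614536/27 ≈ -2.7023e+7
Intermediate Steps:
v(I, A) = 5/(9*(5 + I)) (v(I, A) = 5/(9*(I + 5)) = 5/(9*(5 + I)))
D(c) = -5/(27*(5 + c))
J(t, n) = -4 + n + t + t² (J(t, n) = -4 + ((t + n) + t²) = -4 + ((n + t) + t²) = -4 + (n + t + t²) = -4 + n + t + t²)
(D(-4) - 4601)*(J(50, 5) + 3322) = (-5/(135 + 27*(-4)) - 4601)*((-4 + 5 + 50 + 50²) + 3322) = (-5/(135 - 108) - 4601)*((-4 + 5 + 50 + 2500) + 3322) = (-5/27 - 4601)*(2551 + 3322) = (-5*1/27 - 4601)*5873 = (-5/27 - 4601)*5873 = -124232/27*5873 = -729614536/27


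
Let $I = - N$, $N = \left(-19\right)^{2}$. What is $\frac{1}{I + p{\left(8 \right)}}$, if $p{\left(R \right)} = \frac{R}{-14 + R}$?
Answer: $- \frac{3}{1087} \approx -0.0027599$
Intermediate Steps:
$N = 361$
$I = -361$ ($I = \left(-1\right) 361 = -361$)
$\frac{1}{I + p{\left(8 \right)}} = \frac{1}{-361 + \frac{8}{-14 + 8}} = \frac{1}{-361 + \frac{8}{-6}} = \frac{1}{-361 + 8 \left(- \frac{1}{6}\right)} = \frac{1}{-361 - \frac{4}{3}} = \frac{1}{- \frac{1087}{3}} = - \frac{3}{1087}$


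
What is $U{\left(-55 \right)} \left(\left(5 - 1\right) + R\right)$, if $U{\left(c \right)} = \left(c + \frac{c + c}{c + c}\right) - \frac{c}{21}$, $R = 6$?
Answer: $- \frac{10790}{21} \approx -513.81$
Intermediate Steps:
$U{\left(c \right)} = 1 + \frac{20 c}{21}$ ($U{\left(c \right)} = \left(c + \frac{2 c}{2 c}\right) - c \frac{1}{21} = \left(c + 2 c \frac{1}{2 c}\right) - \frac{c}{21} = \left(c + 1\right) - \frac{c}{21} = \left(1 + c\right) - \frac{c}{21} = 1 + \frac{20 c}{21}$)
$U{\left(-55 \right)} \left(\left(5 - 1\right) + R\right) = \left(1 + \frac{20}{21} \left(-55\right)\right) \left(\left(5 - 1\right) + 6\right) = \left(1 - \frac{1100}{21}\right) \left(4 + 6\right) = \left(- \frac{1079}{21}\right) 10 = - \frac{10790}{21}$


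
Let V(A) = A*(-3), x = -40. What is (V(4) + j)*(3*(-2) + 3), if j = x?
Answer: 156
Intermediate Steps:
V(A) = -3*A
j = -40
(V(4) + j)*(3*(-2) + 3) = (-3*4 - 40)*(3*(-2) + 3) = (-12 - 40)*(-6 + 3) = -52*(-3) = 156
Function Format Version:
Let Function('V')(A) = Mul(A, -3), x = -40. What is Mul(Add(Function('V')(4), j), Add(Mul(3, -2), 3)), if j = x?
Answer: 156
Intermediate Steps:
Function('V')(A) = Mul(-3, A)
j = -40
Mul(Add(Function('V')(4), j), Add(Mul(3, -2), 3)) = Mul(Add(Mul(-3, 4), -40), Add(Mul(3, -2), 3)) = Mul(Add(-12, -40), Add(-6, 3)) = Mul(-52, -3) = 156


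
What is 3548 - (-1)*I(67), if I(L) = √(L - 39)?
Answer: 3548 + 2*√7 ≈ 3553.3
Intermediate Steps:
I(L) = √(-39 + L)
3548 - (-1)*I(67) = 3548 - (-1)*√(-39 + 67) = 3548 - (-1)*√28 = 3548 - (-1)*2*√7 = 3548 - (-2)*√7 = 3548 + 2*√7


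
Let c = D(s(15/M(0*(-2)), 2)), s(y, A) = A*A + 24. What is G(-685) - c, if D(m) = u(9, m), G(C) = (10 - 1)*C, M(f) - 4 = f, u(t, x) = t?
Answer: -6174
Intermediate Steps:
M(f) = 4 + f
G(C) = 9*C
s(y, A) = 24 + A² (s(y, A) = A² + 24 = 24 + A²)
D(m) = 9
c = 9
G(-685) - c = 9*(-685) - 1*9 = -6165 - 9 = -6174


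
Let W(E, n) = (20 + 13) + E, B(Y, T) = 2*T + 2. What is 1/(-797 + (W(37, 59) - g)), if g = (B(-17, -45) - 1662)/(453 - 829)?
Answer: -188/137551 ≈ -0.0013668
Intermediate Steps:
B(Y, T) = 2 + 2*T
g = 875/188 (g = ((2 + 2*(-45)) - 1662)/(453 - 829) = ((2 - 90) - 1662)/(-376) = (-88 - 1662)*(-1/376) = -1750*(-1/376) = 875/188 ≈ 4.6543)
W(E, n) = 33 + E
1/(-797 + (W(37, 59) - g)) = 1/(-797 + ((33 + 37) - 1*875/188)) = 1/(-797 + (70 - 875/188)) = 1/(-797 + 12285/188) = 1/(-137551/188) = -188/137551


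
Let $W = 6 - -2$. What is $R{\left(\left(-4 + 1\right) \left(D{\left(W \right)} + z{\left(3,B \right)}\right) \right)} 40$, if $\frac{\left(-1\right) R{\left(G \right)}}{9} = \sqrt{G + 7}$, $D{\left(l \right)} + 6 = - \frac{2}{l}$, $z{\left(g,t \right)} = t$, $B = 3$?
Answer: $- 180 \sqrt{67} \approx -1473.4$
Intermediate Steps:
$W = 8$ ($W = 6 + 2 = 8$)
$D{\left(l \right)} = -6 - \frac{2}{l}$
$R{\left(G \right)} = - 9 \sqrt{7 + G}$ ($R{\left(G \right)} = - 9 \sqrt{G + 7} = - 9 \sqrt{7 + G}$)
$R{\left(\left(-4 + 1\right) \left(D{\left(W \right)} + z{\left(3,B \right)}\right) \right)} 40 = - 9 \sqrt{7 + \left(-4 + 1\right) \left(\left(-6 - \frac{2}{8}\right) + 3\right)} 40 = - 9 \sqrt{7 - 3 \left(\left(-6 - \frac{1}{4}\right) + 3\right)} 40 = - 9 \sqrt{7 - 3 \left(- \frac{25}{4} + 3\right)} 40 = - 9 \sqrt{7 - - \frac{39}{4}} \cdot 40 = - 9 \sqrt{7 + \frac{39}{4}} \cdot 40 = - 9 \sqrt{\frac{67}{4}} \cdot 40 = - 9 \frac{\sqrt{67}}{2} \cdot 40 = - \frac{9 \sqrt{67}}{2} \cdot 40 = - 180 \sqrt{67}$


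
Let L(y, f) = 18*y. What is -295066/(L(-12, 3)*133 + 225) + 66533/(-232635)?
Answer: 22248762937/2210265135 ≈ 10.066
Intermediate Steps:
-295066/(L(-12, 3)*133 + 225) + 66533/(-232635) = -295066/((18*(-12))*133 + 225) + 66533/(-232635) = -295066/(-216*133 + 225) + 66533*(-1/232635) = -295066/(-28728 + 225) - 66533/232635 = -295066/(-28503) - 66533/232635 = -295066*(-1/28503) - 66533/232635 = 295066/28503 - 66533/232635 = 22248762937/2210265135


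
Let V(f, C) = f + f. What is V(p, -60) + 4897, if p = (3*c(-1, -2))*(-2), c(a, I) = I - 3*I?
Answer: 4849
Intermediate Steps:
c(a, I) = -2*I
p = -24 (p = (3*(-2*(-2)))*(-2) = (3*4)*(-2) = 12*(-2) = -24)
V(f, C) = 2*f
V(p, -60) + 4897 = 2*(-24) + 4897 = -48 + 4897 = 4849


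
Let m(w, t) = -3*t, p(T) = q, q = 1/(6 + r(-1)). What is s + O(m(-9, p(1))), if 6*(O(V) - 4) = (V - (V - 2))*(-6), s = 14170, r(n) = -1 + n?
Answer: 14172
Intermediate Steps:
q = ¼ (q = 1/(6 + (-1 - 1)) = 1/(6 - 2) = 1/4 = ¼ ≈ 0.25000)
p(T) = ¼
O(V) = 2 (O(V) = 4 + ((V - (V - 2))*(-6))/6 = 4 + ((V - (-2 + V))*(-6))/6 = 4 + ((V + (2 - V))*(-6))/6 = 4 + (2*(-6))/6 = 4 + (⅙)*(-12) = 4 - 2 = 2)
s + O(m(-9, p(1))) = 14170 + 2 = 14172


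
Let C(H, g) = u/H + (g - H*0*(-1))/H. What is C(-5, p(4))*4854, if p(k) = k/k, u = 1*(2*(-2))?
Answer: 14562/5 ≈ 2912.4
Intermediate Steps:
u = -4 (u = 1*(-4) = -4)
p(k) = 1
C(H, g) = -4/H + g/H (C(H, g) = -4/H + (g - H*0*(-1))/H = -4/H + (g - 0*(-1))/H = -4/H + (g - 1*0)/H = -4/H + (g + 0)/H = -4/H + g/H)
C(-5, p(4))*4854 = ((-4 + 1)/(-5))*4854 = -⅕*(-3)*4854 = (⅗)*4854 = 14562/5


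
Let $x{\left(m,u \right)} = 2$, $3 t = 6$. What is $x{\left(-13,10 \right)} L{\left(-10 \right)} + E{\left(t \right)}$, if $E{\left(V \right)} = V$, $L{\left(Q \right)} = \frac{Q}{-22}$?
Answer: $\frac{32}{11} \approx 2.9091$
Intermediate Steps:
$t = 2$ ($t = \frac{1}{3} \cdot 6 = 2$)
$L{\left(Q \right)} = - \frac{Q}{22}$ ($L{\left(Q \right)} = Q \left(- \frac{1}{22}\right) = - \frac{Q}{22}$)
$x{\left(-13,10 \right)} L{\left(-10 \right)} + E{\left(t \right)} = 2 \left(\left(- \frac{1}{22}\right) \left(-10\right)\right) + 2 = 2 \cdot \frac{5}{11} + 2 = \frac{10}{11} + 2 = \frac{32}{11}$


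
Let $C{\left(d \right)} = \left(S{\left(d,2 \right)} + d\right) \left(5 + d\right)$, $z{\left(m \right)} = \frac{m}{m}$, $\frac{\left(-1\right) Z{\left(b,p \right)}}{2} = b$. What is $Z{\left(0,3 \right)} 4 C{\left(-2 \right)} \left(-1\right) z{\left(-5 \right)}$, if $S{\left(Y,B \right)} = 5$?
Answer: $0$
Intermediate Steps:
$Z{\left(b,p \right)} = - 2 b$
$z{\left(m \right)} = 1$
$C{\left(d \right)} = \left(5 + d\right)^{2}$ ($C{\left(d \right)} = \left(5 + d\right) \left(5 + d\right) = \left(5 + d\right)^{2}$)
$Z{\left(0,3 \right)} 4 C{\left(-2 \right)} \left(-1\right) z{\left(-5 \right)} = \left(-2\right) 0 \cdot 4 \left(25 + \left(-2\right)^{2} + 10 \left(-2\right)\right) \left(-1\right) 1 = 0 \cdot 4 \left(25 + 4 - 20\right) \left(-1\right) 1 = 0 \cdot 9 \left(-1\right) 1 = 0 \left(\left(-9\right) 1\right) = 0 \left(-9\right) = 0$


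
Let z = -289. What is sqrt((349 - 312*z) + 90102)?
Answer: sqrt(180619) ≈ 424.99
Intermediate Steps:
sqrt((349 - 312*z) + 90102) = sqrt((349 - 312*(-289)) + 90102) = sqrt((349 + 90168) + 90102) = sqrt(90517 + 90102) = sqrt(180619)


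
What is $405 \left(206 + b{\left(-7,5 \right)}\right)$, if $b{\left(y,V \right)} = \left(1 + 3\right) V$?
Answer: $91530$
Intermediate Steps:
$b{\left(y,V \right)} = 4 V$
$405 \left(206 + b{\left(-7,5 \right)}\right) = 405 \left(206 + 4 \cdot 5\right) = 405 \left(206 + 20\right) = 405 \cdot 226 = 91530$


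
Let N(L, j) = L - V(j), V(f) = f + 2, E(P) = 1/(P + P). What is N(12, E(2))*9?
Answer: 351/4 ≈ 87.750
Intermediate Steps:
E(P) = 1/(2*P)
V(f) = 2 + f
N(L, j) = -2 + L - j (N(L, j) = L - (2 + j) = L + (-2 - j) = -2 + L - j)
N(12, E(2))*9 = (-2 + 12 - 1/(2*2))*9 = (-2 + 12 - 1*¼)*9 = (-2 + 12 - ¼)*9 = (39/4)*9 = 351/4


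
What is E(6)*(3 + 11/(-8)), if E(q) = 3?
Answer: 39/8 ≈ 4.8750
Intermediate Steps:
E(6)*(3 + 11/(-8)) = 3*(3 + 11/(-8)) = 3*(3 + 11*(-1/8)) = 3*(3 - 11/8) = 3*(13/8) = 39/8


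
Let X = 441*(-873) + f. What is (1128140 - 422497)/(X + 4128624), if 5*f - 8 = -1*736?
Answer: 3528215/18717427 ≈ 0.18850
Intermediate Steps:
f = -728/5 (f = 8/5 + (-1*736)/5 = 8/5 + (1/5)*(-736) = 8/5 - 736/5 = -728/5 ≈ -145.60)
X = -1925693/5 (X = 441*(-873) - 728/5 = -384993 - 728/5 = -1925693/5 ≈ -3.8514e+5)
(1128140 - 422497)/(X + 4128624) = (1128140 - 422497)/(-1925693/5 + 4128624) = 705643/(18717427/5) = 705643*(5/18717427) = 3528215/18717427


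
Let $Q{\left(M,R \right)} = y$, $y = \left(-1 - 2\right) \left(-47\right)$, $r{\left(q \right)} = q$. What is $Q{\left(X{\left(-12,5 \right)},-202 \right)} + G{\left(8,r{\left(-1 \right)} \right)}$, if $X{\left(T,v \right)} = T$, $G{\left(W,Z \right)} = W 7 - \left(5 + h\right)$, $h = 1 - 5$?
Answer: $196$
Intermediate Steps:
$h = -4$ ($h = 1 - 5 = -4$)
$G{\left(W,Z \right)} = -1 + 7 W$ ($G{\left(W,Z \right)} = W 7 - 1 = 7 W + \left(-5 + 4\right) = 7 W - 1 = -1 + 7 W$)
$y = 141$ ($y = \left(-3\right) \left(-47\right) = 141$)
$Q{\left(M,R \right)} = 141$
$Q{\left(X{\left(-12,5 \right)},-202 \right)} + G{\left(8,r{\left(-1 \right)} \right)} = 141 + \left(-1 + 7 \cdot 8\right) = 141 + \left(-1 + 56\right) = 141 + 55 = 196$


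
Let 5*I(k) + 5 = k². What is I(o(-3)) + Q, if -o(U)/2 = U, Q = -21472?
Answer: -107329/5 ≈ -21466.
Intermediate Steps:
o(U) = -2*U
I(k) = -1 + k²/5
I(o(-3)) + Q = (-1 + (-2*(-3))²/5) - 21472 = (-1 + (⅕)*6²) - 21472 = (-1 + (⅕)*36) - 21472 = (-1 + 36/5) - 21472 = 31/5 - 21472 = -107329/5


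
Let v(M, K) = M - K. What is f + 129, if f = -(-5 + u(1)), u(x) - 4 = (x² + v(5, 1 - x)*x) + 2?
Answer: 122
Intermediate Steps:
u(x) = 6 + x² + x*(4 + x) (u(x) = 4 + ((x² + (5 - (1 - x))*x) + 2) = 4 + ((x² + (5 + (-1 + x))*x) + 2) = 4 + ((x² + (4 + x)*x) + 2) = 4 + ((x² + x*(4 + x)) + 2) = 4 + (2 + x² + x*(4 + x)) = 6 + x² + x*(4 + x))
f = -7 (f = -(-5 + (6 + 1² + 1*(4 + 1))) = -(-5 + (6 + 1 + 1*5)) = -(-5 + (6 + 1 + 5)) = -(-5 + 12) = -1*7 = -7)
f + 129 = -7 + 129 = 122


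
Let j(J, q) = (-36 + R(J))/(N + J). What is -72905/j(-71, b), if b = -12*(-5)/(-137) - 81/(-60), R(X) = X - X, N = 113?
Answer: 510335/6 ≈ 85056.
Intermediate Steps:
R(X) = 0
b = 2499/2740 (b = 60*(-1/137) - 81*(-1/60) = -60/137 + 27/20 = 2499/2740 ≈ 0.91204)
j(J, q) = -36/(113 + J) (j(J, q) = (-36 + 0)/(113 + J) = -36/(113 + J))
-72905/j(-71, b) = -72905/((-36/(113 - 71))) = -72905/((-36/42)) = -72905/((-36*1/42)) = -72905/(-6/7) = -72905*(-7/6) = 510335/6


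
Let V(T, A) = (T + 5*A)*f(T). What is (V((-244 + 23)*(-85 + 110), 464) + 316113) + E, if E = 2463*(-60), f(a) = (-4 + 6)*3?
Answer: 149103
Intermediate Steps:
f(a) = 6 (f(a) = 2*3 = 6)
E = -147780
V(T, A) = 6*T + 30*A (V(T, A) = (T + 5*A)*6 = 6*T + 30*A)
(V((-244 + 23)*(-85 + 110), 464) + 316113) + E = ((6*((-244 + 23)*(-85 + 110)) + 30*464) + 316113) - 147780 = ((6*(-221*25) + 13920) + 316113) - 147780 = ((6*(-5525) + 13920) + 316113) - 147780 = ((-33150 + 13920) + 316113) - 147780 = (-19230 + 316113) - 147780 = 296883 - 147780 = 149103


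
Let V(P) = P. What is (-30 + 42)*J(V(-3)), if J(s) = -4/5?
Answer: -48/5 ≈ -9.6000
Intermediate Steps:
J(s) = -⅘ (J(s) = -4*⅕ = -⅘)
(-30 + 42)*J(V(-3)) = (-30 + 42)*(-⅘) = 12*(-⅘) = -48/5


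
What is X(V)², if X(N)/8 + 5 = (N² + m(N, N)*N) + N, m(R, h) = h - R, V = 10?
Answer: 705600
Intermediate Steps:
X(N) = -40 + 8*N + 8*N² (X(N) = -40 + 8*((N² + (N - N)*N) + N) = -40 + 8*((N² + 0*N) + N) = -40 + 8*((N² + 0) + N) = -40 + 8*(N² + N) = -40 + 8*(N + N²) = -40 + (8*N + 8*N²) = -40 + 8*N + 8*N²)
X(V)² = (-40 + 8*10 + 8*10²)² = (-40 + 80 + 8*100)² = (-40 + 80 + 800)² = 840² = 705600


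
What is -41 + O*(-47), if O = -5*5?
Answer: 1134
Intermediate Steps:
O = -25
-41 + O*(-47) = -41 - 25*(-47) = -41 + 1175 = 1134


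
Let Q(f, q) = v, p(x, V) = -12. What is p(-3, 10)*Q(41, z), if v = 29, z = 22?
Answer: -348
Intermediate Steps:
Q(f, q) = 29
p(-3, 10)*Q(41, z) = -12*29 = -348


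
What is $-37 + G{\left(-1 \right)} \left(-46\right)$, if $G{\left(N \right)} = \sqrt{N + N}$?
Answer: $-37 - 46 i \sqrt{2} \approx -37.0 - 65.054 i$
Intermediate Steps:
$G{\left(N \right)} = \sqrt{2} \sqrt{N}$ ($G{\left(N \right)} = \sqrt{2 N} = \sqrt{2} \sqrt{N}$)
$-37 + G{\left(-1 \right)} \left(-46\right) = -37 + \sqrt{2} \sqrt{-1} \left(-46\right) = -37 + \sqrt{2} i \left(-46\right) = -37 + i \sqrt{2} \left(-46\right) = -37 - 46 i \sqrt{2}$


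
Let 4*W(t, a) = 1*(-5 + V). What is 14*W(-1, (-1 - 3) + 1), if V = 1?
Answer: -14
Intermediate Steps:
W(t, a) = -1 (W(t, a) = (1*(-5 + 1))/4 = (1*(-4))/4 = (¼)*(-4) = -1)
14*W(-1, (-1 - 3) + 1) = 14*(-1) = -14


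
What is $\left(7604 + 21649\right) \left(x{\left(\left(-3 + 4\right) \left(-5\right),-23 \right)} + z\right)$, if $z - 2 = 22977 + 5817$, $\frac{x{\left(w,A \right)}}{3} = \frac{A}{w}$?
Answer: $\frac{4213865397}{5} \approx 8.4277 \cdot 10^{8}$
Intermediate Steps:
$x{\left(w,A \right)} = \frac{3 A}{w}$ ($x{\left(w,A \right)} = 3 \frac{A}{w} = \frac{3 A}{w}$)
$z = 28796$ ($z = 2 + \left(22977 + 5817\right) = 2 + 28794 = 28796$)
$\left(7604 + 21649\right) \left(x{\left(\left(-3 + 4\right) \left(-5\right),-23 \right)} + z\right) = \left(7604 + 21649\right) \left(3 \left(-23\right) \frac{1}{\left(-3 + 4\right) \left(-5\right)} + 28796\right) = 29253 \left(3 \left(-23\right) \frac{1}{1 \left(-5\right)} + 28796\right) = 29253 \left(3 \left(-23\right) \frac{1}{-5} + 28796\right) = 29253 \left(3 \left(-23\right) \left(- \frac{1}{5}\right) + 28796\right) = 29253 \left(\frac{69}{5} + 28796\right) = 29253 \cdot \frac{144049}{5} = \frac{4213865397}{5}$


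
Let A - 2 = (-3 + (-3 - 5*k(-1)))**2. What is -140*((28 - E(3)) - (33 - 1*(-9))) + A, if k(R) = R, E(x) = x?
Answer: 2383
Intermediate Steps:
A = 3 (A = 2 + (-3 + (-3 - 5*(-1)))**2 = 2 + (-3 + (-3 + 5))**2 = 2 + (-3 + 2)**2 = 2 + (-1)**2 = 2 + 1 = 3)
-140*((28 - E(3)) - (33 - 1*(-9))) + A = -140*((28 - 1*3) - (33 - 1*(-9))) + 3 = -140*((28 - 3) - (33 + 9)) + 3 = -140*(25 - 1*42) + 3 = -140*(25 - 42) + 3 = -140*(-17) + 3 = 2380 + 3 = 2383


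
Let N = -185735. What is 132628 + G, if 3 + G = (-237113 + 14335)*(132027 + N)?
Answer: 11965093449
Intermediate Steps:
G = 11964960821 (G = -3 + (-237113 + 14335)*(132027 - 185735) = -3 - 222778*(-53708) = -3 + 11964960824 = 11964960821)
132628 + G = 132628 + 11964960821 = 11965093449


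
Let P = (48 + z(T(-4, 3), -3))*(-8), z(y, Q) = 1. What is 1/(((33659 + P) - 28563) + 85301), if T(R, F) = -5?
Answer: 1/90005 ≈ 1.1110e-5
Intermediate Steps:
P = -392 (P = (48 + 1)*(-8) = 49*(-8) = -392)
1/(((33659 + P) - 28563) + 85301) = 1/(((33659 - 392) - 28563) + 85301) = 1/((33267 - 28563) + 85301) = 1/(4704 + 85301) = 1/90005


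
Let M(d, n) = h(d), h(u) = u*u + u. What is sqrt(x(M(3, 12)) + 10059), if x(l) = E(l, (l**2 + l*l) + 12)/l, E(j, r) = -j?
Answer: sqrt(10058) ≈ 100.29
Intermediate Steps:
h(u) = u + u**2 (h(u) = u**2 + u = u + u**2)
M(d, n) = d*(1 + d)
x(l) = -1 (x(l) = (-l)/l = -1)
sqrt(x(M(3, 12)) + 10059) = sqrt(-1 + 10059) = sqrt(10058)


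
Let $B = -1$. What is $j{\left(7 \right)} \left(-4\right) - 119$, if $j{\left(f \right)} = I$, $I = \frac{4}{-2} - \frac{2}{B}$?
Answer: $-119$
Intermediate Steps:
$I = 0$ ($I = \frac{4}{-2} - \frac{2}{-1} = 4 \left(- \frac{1}{2}\right) - -2 = -2 + 2 = 0$)
$j{\left(f \right)} = 0$
$j{\left(7 \right)} \left(-4\right) - 119 = 0 \left(-4\right) - 119 = 0 - 119 = -119$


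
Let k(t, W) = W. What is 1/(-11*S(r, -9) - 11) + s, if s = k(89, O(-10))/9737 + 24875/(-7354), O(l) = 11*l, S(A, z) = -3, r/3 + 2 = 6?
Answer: -1318691008/393832439 ≈ -3.3484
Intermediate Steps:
r = 12 (r = -6 + 3*6 = -6 + 18 = 12)
s = -243016815/71605898 (s = (11*(-10))/9737 + 24875/(-7354) = -110*1/9737 + 24875*(-1/7354) = -110/9737 - 24875/7354 = -243016815/71605898 ≈ -3.3938)
1/(-11*S(r, -9) - 11) + s = 1/(-11*(-3) - 11) - 243016815/71605898 = 1/(33 - 11) - 243016815/71605898 = 1/22 - 243016815/71605898 = -1318691008/393832439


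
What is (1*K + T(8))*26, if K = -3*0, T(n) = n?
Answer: 208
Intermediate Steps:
K = 0
(1*K + T(8))*26 = (1*0 + 8)*26 = (0 + 8)*26 = 8*26 = 208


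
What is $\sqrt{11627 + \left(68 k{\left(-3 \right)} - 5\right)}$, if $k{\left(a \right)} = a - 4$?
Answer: $\sqrt{11146} \approx 105.57$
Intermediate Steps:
$k{\left(a \right)} = -4 + a$
$\sqrt{11627 + \left(68 k{\left(-3 \right)} - 5\right)} = \sqrt{11627 + \left(68 \left(-4 - 3\right) - 5\right)} = \sqrt{11627 + \left(68 \left(-7\right) - 5\right)} = \sqrt{11627 - 481} = \sqrt{11146}$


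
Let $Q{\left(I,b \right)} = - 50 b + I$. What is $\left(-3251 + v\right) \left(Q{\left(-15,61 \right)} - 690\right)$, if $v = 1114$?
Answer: $8024435$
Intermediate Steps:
$Q{\left(I,b \right)} = I - 50 b$
$\left(-3251 + v\right) \left(Q{\left(-15,61 \right)} - 690\right) = \left(-3251 + 1114\right) \left(\left(-15 - 3050\right) - 690\right) = - 2137 \left(\left(-15 - 3050\right) - 690\right) = - 2137 \left(-3065 - 690\right) = \left(-2137\right) \left(-3755\right) = 8024435$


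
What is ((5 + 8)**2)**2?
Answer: 28561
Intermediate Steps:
((5 + 8)**2)**2 = (13**2)**2 = 169**2 = 28561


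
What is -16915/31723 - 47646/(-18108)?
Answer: 66954291/31913338 ≈ 2.0980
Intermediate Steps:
-16915/31723 - 47646/(-18108) = -16915*1/31723 - 47646*(-1/18108) = -16915/31723 + 2647/1006 = 66954291/31913338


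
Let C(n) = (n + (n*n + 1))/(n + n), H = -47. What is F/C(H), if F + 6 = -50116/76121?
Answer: 6806164/23521389 ≈ 0.28936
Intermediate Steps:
F = -506842/76121 (F = -6 - 50116/76121 = -506842/76121 ≈ -6.6584)
C(n) = (1 + n + n**2)/(2*n) (C(n) = (n + (n**2 + 1))/((2*n)) = (n + (1 + n**2))*(1/(2*n)) = (1 + n + n**2)*(1/(2*n)) = (1 + n + n**2)/(2*n))
F/C(H) = -506842*(-94/(1 - 47*(1 - 47)))/76121 = -506842*(-94/(1 - 47*(-46)))/76121 = -506842*(-94/(1 + 2162))/76121 = -506842/(76121*((1/2)*(-1/47)*2163)) = -506842/(76121*(-2163/94)) = -506842/76121*(-94/2163) = 6806164/23521389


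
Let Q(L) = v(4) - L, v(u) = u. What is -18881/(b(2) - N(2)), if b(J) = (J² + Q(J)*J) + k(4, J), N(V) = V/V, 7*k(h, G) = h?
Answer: -132167/53 ≈ -2493.7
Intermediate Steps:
k(h, G) = h/7
N(V) = 1
Q(L) = 4 - L
b(J) = 4/7 + J² + J*(4 - J) (b(J) = (J² + (4 - J)*J) + (⅐)*4 = (J² + J*(4 - J)) + 4/7 = 4/7 + J² + J*(4 - J))
-18881/(b(2) - N(2)) = -18881/((4/7 + 4*2) - 1*1) = -18881/((4/7 + 8) - 1) = -18881/(60/7 - 1) = -18881/53/7 = -18881*7/53 = -239*553/53 = -132167/53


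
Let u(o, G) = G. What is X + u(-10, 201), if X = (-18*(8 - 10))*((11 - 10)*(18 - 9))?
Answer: 525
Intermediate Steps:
X = 324 (X = (-18*(-2))*(1*9) = 36*9 = 324)
X + u(-10, 201) = 324 + 201 = 525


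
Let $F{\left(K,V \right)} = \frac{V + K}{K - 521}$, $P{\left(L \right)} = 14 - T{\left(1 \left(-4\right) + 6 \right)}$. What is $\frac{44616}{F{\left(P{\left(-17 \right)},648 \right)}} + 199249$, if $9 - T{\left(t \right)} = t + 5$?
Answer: $\frac{824203}{5} \approx 1.6484 \cdot 10^{5}$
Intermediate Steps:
$T{\left(t \right)} = 4 - t$ ($T{\left(t \right)} = 9 - \left(t + 5\right) = 9 - \left(5 + t\right) = 4 - t$)
$P{\left(L \right)} = 12$ ($P{\left(L \right)} = 14 - \left(4 - \left(1 \left(-4\right) + 6\right)\right) = 14 - \left(4 - \left(-4 + 6\right)\right) = 14 - \left(4 - 2\right) = 14 - 2 = 12$)
$F{\left(K,V \right)} = \frac{K + V}{-521 + K}$
$\frac{44616}{F{\left(P{\left(-17 \right)},648 \right)}} + 199249 = \frac{44616}{\frac{1}{-521 + 12} \left(12 + 648\right)} + 199249 = \frac{44616}{\frac{1}{-509} \cdot 660} + 199249 = \frac{44616}{\left(- \frac{1}{509}\right) 660} + 199249 = \frac{44616}{- \frac{660}{509}} + 199249 = 44616 \left(- \frac{509}{660}\right) + 199249 = - \frac{172042}{5} + 199249 = \frac{824203}{5}$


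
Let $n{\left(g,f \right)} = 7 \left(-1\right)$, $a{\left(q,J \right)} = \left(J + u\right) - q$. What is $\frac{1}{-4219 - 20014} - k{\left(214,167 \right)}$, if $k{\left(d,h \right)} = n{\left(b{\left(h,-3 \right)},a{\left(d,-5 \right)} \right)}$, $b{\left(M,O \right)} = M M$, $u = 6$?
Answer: $\frac{169630}{24233} \approx 7.0$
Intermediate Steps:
$b{\left(M,O \right)} = M^{2}$
$a{\left(q,J \right)} = 6 + J - q$ ($a{\left(q,J \right)} = \left(J + 6\right) - q = \left(6 + J\right) - q = 6 + J - q$)
$n{\left(g,f \right)} = -7$
$k{\left(d,h \right)} = -7$
$\frac{1}{-4219 - 20014} - k{\left(214,167 \right)} = \frac{1}{-4219 - 20014} - -7 = \frac{1}{-24233} + 7 = - \frac{1}{24233} + 7 = \frac{169630}{24233}$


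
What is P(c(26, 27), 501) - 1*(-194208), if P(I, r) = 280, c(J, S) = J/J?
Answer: 194488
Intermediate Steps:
c(J, S) = 1
P(c(26, 27), 501) - 1*(-194208) = 280 - 1*(-194208) = 280 + 194208 = 194488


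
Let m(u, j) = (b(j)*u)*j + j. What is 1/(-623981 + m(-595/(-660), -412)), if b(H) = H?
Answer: -33/15555085 ≈ -2.1215e-6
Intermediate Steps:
m(u, j) = j + u*j² (m(u, j) = (j*u)*j + j = u*j² + j = j + u*j²)
1/(-623981 + m(-595/(-660), -412)) = 1/(-623981 - 412*(1 - (-245140)/(-660))) = 1/(-623981 - 412*(1 - (-245140)*(-1)/660)) = 1/(-623981 - 412*(1 - 412*119/132)) = 1/(-623981 - 412*(1 - 12257/33)) = 1/(-623981 - 412*(-12224/33)) = 1/(-623981 + 5036288/33) = 1/(-15555085/33) = -33/15555085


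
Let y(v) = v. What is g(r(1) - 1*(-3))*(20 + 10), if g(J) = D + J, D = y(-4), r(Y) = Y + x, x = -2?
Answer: -60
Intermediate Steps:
r(Y) = -2 + Y (r(Y) = Y - 2 = -2 + Y)
D = -4
g(J) = -4 + J
g(r(1) - 1*(-3))*(20 + 10) = (-4 + ((-2 + 1) - 1*(-3)))*(20 + 10) = (-4 + (-1 + 3))*30 = (-4 + 2)*30 = -2*30 = -60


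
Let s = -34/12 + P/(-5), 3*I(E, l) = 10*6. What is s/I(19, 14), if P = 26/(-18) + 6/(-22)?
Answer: -493/3960 ≈ -0.12449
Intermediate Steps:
I(E, l) = 20 (I(E, l) = (10*6)/3 = (⅓)*60 = 20)
P = -170/99 (P = 26*(-1/18) + 6*(-1/22) = -13/9 - 3/11 = -170/99 ≈ -1.7172)
s = -493/198 (s = -34/12 - 170/99/(-5) = -34*1/12 - 170/99*(-⅕) = -17/6 + 34/99 = -493/198 ≈ -2.4899)
s/I(19, 14) = -493/198/20 = -493/198*1/20 = -493/3960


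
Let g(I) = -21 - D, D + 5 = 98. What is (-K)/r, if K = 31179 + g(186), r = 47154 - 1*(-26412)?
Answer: -10355/24522 ≈ -0.42227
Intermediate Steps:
D = 93 (D = -5 + 98 = 93)
r = 73566 (r = 47154 + 26412 = 73566)
g(I) = -114 (g(I) = -21 - 1*93 = -21 - 93 = -114)
K = 31065 (K = 31179 - 114 = 31065)
(-K)/r = -1*31065/73566 = -31065*1/73566 = -10355/24522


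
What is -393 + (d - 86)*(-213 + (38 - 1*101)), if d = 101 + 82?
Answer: -27165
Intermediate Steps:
d = 183
-393 + (d - 86)*(-213 + (38 - 1*101)) = -393 + (183 - 86)*(-213 + (38 - 1*101)) = -393 + 97*(-213 + (38 - 101)) = -393 + 97*(-213 - 63) = -393 + 97*(-276) = -393 - 26772 = -27165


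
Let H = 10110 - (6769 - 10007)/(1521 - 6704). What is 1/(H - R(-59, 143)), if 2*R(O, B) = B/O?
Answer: 611594/6183574425 ≈ 9.8906e-5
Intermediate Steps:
R(O, B) = B/(2*O) (R(O, B) = (B/O)/2 = B/(2*O))
H = 52396892/5183 (H = 10110 - (-3238)/(-5183) = 10110 - (-3238)*(-1)/5183 = 10110 - 1*3238/5183 = 10110 - 3238/5183 = 52396892/5183 ≈ 10109.)
1/(H - R(-59, 143)) = 1/(52396892/5183 - 143/(2*(-59))) = 1/(52396892/5183 - 143*(-1)/(2*59)) = 1/(52396892/5183 - 1*(-143/118)) = 1/(52396892/5183 + 143/118) = 1/(6183574425/611594) = 611594/6183574425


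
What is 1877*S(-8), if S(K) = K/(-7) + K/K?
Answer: 28155/7 ≈ 4022.1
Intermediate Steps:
S(K) = 1 - K/7 (S(K) = K*(-⅐) + 1 = -K/7 + 1 = 1 - K/7)
1877*S(-8) = 1877*(1 - ⅐*(-8)) = 1877*(1 + 8/7) = 1877*(15/7) = 28155/7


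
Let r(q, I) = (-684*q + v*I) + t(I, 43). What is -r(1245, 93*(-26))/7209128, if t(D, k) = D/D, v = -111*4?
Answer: -222013/7209128 ≈ -0.030796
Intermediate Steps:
v = -444
t(D, k) = 1
r(q, I) = 1 - 684*q - 444*I (r(q, I) = (-684*q - 444*I) + 1 = 1 - 684*q - 444*I)
-r(1245, 93*(-26))/7209128 = -(1 - 684*1245 - 41292*(-26))/7209128 = -(1 - 851580 - 444*(-2418))/7209128 = -(1 - 851580 + 1073592)/7209128 = -222013/7209128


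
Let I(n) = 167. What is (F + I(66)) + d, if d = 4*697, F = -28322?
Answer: -25367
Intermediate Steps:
d = 2788
(F + I(66)) + d = (-28322 + 167) + 2788 = -28155 + 2788 = -25367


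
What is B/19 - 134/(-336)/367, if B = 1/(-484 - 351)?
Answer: 1001299/978172440 ≈ 0.0010236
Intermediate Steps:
B = -1/835 (B = 1/(-835) = -1/835 ≈ -0.0011976)
B/19 - 134/(-336)/367 = -1/835/19 - 134/(-336)/367 = -1/835*1/19 - 134*(-1/336)*(1/367) = -1/15865 + (67/168)*(1/367) = -1/15865 + 67/61656 = 1001299/978172440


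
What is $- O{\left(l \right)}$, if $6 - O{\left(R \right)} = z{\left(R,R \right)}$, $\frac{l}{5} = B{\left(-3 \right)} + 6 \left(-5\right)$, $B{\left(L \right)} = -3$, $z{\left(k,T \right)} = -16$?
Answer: $-22$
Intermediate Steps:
$l = -165$ ($l = 5 \left(-3 + 6 \left(-5\right)\right) = 5 \left(-3 - 30\right) = 5 \left(-33\right) = -165$)
$O{\left(R \right)} = 22$ ($O{\left(R \right)} = 6 - -16 = 6 + 16 = 22$)
$- O{\left(l \right)} = \left(-1\right) 22 = -22$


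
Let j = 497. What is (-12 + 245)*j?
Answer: 115801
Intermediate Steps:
(-12 + 245)*j = (-12 + 245)*497 = 233*497 = 115801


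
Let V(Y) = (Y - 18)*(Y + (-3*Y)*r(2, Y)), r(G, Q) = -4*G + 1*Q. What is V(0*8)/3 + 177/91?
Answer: 177/91 ≈ 1.9451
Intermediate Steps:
r(G, Q) = Q - 4*G (r(G, Q) = -4*G + Q = Q - 4*G)
V(Y) = (-18 + Y)*(Y - 3*Y*(-8 + Y)) (V(Y) = (Y - 18)*(Y + (-3*Y)*(Y - 4*2)) = (-18 + Y)*(Y + (-3*Y)*(Y - 8)) = (-18 + Y)*(Y + (-3*Y)*(-8 + Y)) = (-18 + Y)*(Y - 3*Y*(-8 + Y)))
V(0*8)/3 + 177/91 = ((0*8)*(-450 - 3*(0*8)² + 79*(0*8)))/3 + 177/91 = (0*(-450 - 3*0² + 79*0))*(⅓) + 177*(1/91) = (0*(-450 - 3*0 + 0))*(⅓) + 177/91 = (0*(-450 + 0 + 0))*(⅓) + 177/91 = (0*(-450))*(⅓) + 177/91 = 0*(⅓) + 177/91 = 0 + 177/91 = 177/91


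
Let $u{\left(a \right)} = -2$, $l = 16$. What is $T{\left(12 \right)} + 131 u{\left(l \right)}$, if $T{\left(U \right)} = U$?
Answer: $-250$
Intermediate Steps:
$T{\left(12 \right)} + 131 u{\left(l \right)} = 12 + 131 \left(-2\right) = 12 - 262 = -250$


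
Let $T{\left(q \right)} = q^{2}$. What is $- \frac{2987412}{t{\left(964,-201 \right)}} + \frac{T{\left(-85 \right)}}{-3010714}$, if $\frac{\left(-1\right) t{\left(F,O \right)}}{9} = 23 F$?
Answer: $\frac{749400116489}{50065163106} \approx 14.968$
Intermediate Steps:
$t{\left(F,O \right)} = - 207 F$ ($t{\left(F,O \right)} = - 9 \cdot 23 F = - 207 F$)
$- \frac{2987412}{t{\left(964,-201 \right)}} + \frac{T{\left(-85 \right)}}{-3010714} = - \frac{2987412}{\left(-207\right) 964} + \frac{\left(-85\right)^{2}}{-3010714} = - \frac{2987412}{-199548} + 7225 \left(- \frac{1}{3010714}\right) = \left(-2987412\right) \left(- \frac{1}{199548}\right) - \frac{7225}{3010714} = \frac{248951}{16629} - \frac{7225}{3010714} = \frac{749400116489}{50065163106}$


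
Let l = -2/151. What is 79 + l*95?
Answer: 11739/151 ≈ 77.742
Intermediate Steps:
l = -2/151 (l = -2*1/151 = -2/151 ≈ -0.013245)
79 + l*95 = 79 - 2/151*95 = 79 - 190/151 = 11739/151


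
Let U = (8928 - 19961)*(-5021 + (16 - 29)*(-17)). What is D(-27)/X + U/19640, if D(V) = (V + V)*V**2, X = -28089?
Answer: 4134226794/1532411 ≈ 2697.9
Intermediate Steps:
U = 52958400 (U = -11033*(-5021 - 13*(-17)) = -11033*(-5021 + 221) = -11033*(-4800) = 52958400)
D(V) = 2*V**3 (D(V) = (2*V)*V**2 = 2*V**3)
D(-27)/X + U/19640 = (2*(-27)**3)/(-28089) + 52958400/19640 = (2*(-19683))*(-1/28089) + 52958400*(1/19640) = -39366*(-1/28089) + 1323960/491 = 4374/3121 + 1323960/491 = 4134226794/1532411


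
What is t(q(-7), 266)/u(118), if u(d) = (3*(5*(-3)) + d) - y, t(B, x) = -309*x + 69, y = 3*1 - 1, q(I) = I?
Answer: -82125/71 ≈ -1156.7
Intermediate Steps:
y = 2 (y = 3 - 1 = 2)
t(B, x) = 69 - 309*x
u(d) = -47 + d (u(d) = (3*(5*(-3)) + d) - 1*2 = (3*(-15) + d) - 2 = (-45 + d) - 2 = -47 + d)
t(q(-7), 266)/u(118) = (69 - 309*266)/(-47 + 118) = (69 - 82194)/71 = -82125*1/71 = -82125/71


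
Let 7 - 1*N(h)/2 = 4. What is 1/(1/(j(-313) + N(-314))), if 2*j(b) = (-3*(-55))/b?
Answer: 3591/626 ≈ 5.7364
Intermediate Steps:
N(h) = 6 (N(h) = 14 - 2*4 = 14 - 8 = 6)
j(b) = 165/(2*b) (j(b) = ((-3*(-55))/b)/2 = (165/b)/2 = 165/(2*b))
1/(1/(j(-313) + N(-314))) = 1/(1/((165/2)/(-313) + 6)) = 1/(1/((165/2)*(-1/313) + 6)) = 1/(1/(-165/626 + 6)) = 1/(1/(3591/626)) = 1/(626/3591) = 3591/626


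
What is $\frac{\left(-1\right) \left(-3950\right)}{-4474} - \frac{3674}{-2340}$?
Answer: $\frac{1798619}{2617290} \approx 0.68721$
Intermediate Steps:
$\frac{\left(-1\right) \left(-3950\right)}{-4474} - \frac{3674}{-2340} = 3950 \left(- \frac{1}{4474}\right) - - \frac{1837}{1170} = - \frac{1975}{2237} + \frac{1837}{1170} = \frac{1798619}{2617290}$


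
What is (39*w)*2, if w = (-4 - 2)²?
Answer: 2808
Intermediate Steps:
w = 36 (w = (-6)² = 36)
(39*w)*2 = (39*36)*2 = 1404*2 = 2808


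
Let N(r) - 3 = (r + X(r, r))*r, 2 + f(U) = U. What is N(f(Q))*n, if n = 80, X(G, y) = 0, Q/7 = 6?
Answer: 128240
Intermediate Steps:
Q = 42 (Q = 7*6 = 42)
f(U) = -2 + U
N(r) = 3 + r² (N(r) = 3 + (r + 0)*r = 3 + r*r = 3 + r²)
N(f(Q))*n = (3 + (-2 + 42)²)*80 = (3 + 40²)*80 = (3 + 1600)*80 = 1603*80 = 128240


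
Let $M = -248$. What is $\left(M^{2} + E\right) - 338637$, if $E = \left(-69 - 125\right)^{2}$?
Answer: $-239497$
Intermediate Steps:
$E = 37636$ ($E = \left(-194\right)^{2} = 37636$)
$\left(M^{2} + E\right) - 338637 = \left(\left(-248\right)^{2} + 37636\right) - 338637 = \left(61504 + 37636\right) - 338637 = 99140 - 338637 = -239497$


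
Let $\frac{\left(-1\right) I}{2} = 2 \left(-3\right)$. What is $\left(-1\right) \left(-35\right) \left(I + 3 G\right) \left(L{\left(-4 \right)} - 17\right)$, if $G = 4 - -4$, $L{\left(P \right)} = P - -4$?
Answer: $-21420$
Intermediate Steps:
$I = 12$ ($I = - 2 \cdot 2 \left(-3\right) = \left(-2\right) \left(-6\right) = 12$)
$L{\left(P \right)} = 4 + P$ ($L{\left(P \right)} = P + 4 = 4 + P$)
$G = 8$ ($G = 4 + 4 = 8$)
$\left(-1\right) \left(-35\right) \left(I + 3 G\right) \left(L{\left(-4 \right)} - 17\right) = \left(-1\right) \left(-35\right) \left(12 + 3 \cdot 8\right) \left(\left(4 - 4\right) - 17\right) = 35 \left(12 + 24\right) \left(0 - 17\right) = 35 \cdot 36 \left(-17\right) = 1260 \left(-17\right) = -21420$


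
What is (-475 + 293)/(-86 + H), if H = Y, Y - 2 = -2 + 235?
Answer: -182/149 ≈ -1.2215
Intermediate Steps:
Y = 235 (Y = 2 + (-2 + 235) = 2 + 233 = 235)
H = 235
(-475 + 293)/(-86 + H) = (-475 + 293)/(-86 + 235) = -182/149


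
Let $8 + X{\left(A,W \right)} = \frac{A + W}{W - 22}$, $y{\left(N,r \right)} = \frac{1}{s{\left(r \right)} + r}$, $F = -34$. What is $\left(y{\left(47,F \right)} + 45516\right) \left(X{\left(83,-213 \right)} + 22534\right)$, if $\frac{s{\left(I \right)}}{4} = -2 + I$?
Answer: $\frac{4288907153778}{4183} \approx 1.0253 \cdot 10^{9}$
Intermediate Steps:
$s{\left(I \right)} = -8 + 4 I$ ($s{\left(I \right)} = 4 \left(-2 + I\right) = -8 + 4 I$)
$y{\left(N,r \right)} = \frac{1}{-8 + 5 r}$ ($y{\left(N,r \right)} = \frac{1}{\left(-8 + 4 r\right) + r} = \frac{1}{-8 + 5 r}$)
$X{\left(A,W \right)} = -8 + \frac{A + W}{-22 + W}$ ($X{\left(A,W \right)} = -8 + \frac{A + W}{W - 22} = -8 + \frac{A + W}{-22 + W}$)
$\left(y{\left(47,F \right)} + 45516\right) \left(X{\left(83,-213 \right)} + 22534\right) = \left(\frac{1}{-8 + 5 \left(-34\right)} + 45516\right) \left(\frac{176 + 83 - -1491}{-22 - 213} + 22534\right) = \left(\frac{1}{-8 - 170} + 45516\right) \left(\frac{176 + 83 + 1491}{-235} + 22534\right) = \left(\frac{1}{-178} + 45516\right) \left(\left(- \frac{1}{235}\right) 1750 + 22534\right) = \left(- \frac{1}{178} + 45516\right) \left(- \frac{350}{47} + 22534\right) = \frac{8101847}{178} \cdot \frac{1058748}{47} = \frac{4288907153778}{4183}$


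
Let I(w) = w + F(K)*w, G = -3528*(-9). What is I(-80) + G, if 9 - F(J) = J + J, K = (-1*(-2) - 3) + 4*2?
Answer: 32072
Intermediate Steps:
G = 31752
K = 7 (K = (2 - 3) + 8 = -1 + 8 = 7)
F(J) = 9 - 2*J (F(J) = 9 - (J + J) = 9 - 2*J)
I(w) = -4*w (I(w) = w + (9 - 2*7)*w = w + (9 - 14)*w = w - 5*w = -4*w)
I(-80) + G = -4*(-80) + 31752 = 320 + 31752 = 32072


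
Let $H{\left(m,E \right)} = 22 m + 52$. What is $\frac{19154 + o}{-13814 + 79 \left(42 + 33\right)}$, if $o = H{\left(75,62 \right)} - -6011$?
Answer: $- \frac{26867}{7889} \approx -3.4056$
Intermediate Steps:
$H{\left(m,E \right)} = 52 + 22 m$
$o = 7713$ ($o = \left(52 + 22 \cdot 75\right) - -6011 = \left(52 + 1650\right) + 6011 = 1702 + 6011 = 7713$)
$\frac{19154 + o}{-13814 + 79 \left(42 + 33\right)} = \frac{19154 + 7713}{-13814 + 79 \left(42 + 33\right)} = \frac{26867}{-13814 + 79 \cdot 75} = \frac{26867}{-13814 + 5925} = \frac{26867}{-7889} = 26867 \left(- \frac{1}{7889}\right) = - \frac{26867}{7889}$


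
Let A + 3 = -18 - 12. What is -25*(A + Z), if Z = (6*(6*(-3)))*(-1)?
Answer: -1875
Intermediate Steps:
A = -33 (A = -3 + (-18 - 12) = -3 - 30 = -33)
Z = 108 (Z = (6*(-18))*(-1) = -108*(-1) = 108)
-25*(A + Z) = -25*(-33 + 108) = -25*75 = -1875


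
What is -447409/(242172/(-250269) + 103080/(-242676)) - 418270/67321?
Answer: 50813400833579059141/158142752766062 ≈ 3.2131e+5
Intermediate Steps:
-447409/(242172/(-250269) + 103080/(-242676)) - 418270/67321 = -447409/(242172*(-1/250269) + 103080*(-1/242676)) - 418270*1/67321 = -447409/(-80724/83423 - 8590/20223) - 418270/67321 = -447409/(-2349085022/1687063329) - 418270/67321 = -447409*(-1687063329/2349085022) - 418270/67321 = 754807316964561/2349085022 - 418270/67321 = 50813400833579059141/158142752766062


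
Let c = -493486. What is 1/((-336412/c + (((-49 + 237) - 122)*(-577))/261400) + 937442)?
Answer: 32249310100/30231875045054937 ≈ 1.0667e-6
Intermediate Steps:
1/((-336412/c + (((-49 + 237) - 122)*(-577))/261400) + 937442) = 1/((-336412/(-493486) + (((-49 + 237) - 122)*(-577))/261400) + 937442) = 1/((-336412*(-1/493486) + ((188 - 122)*(-577))*(1/261400)) + 937442) = 1/((168206/246743 + (66*(-577))*(1/261400)) + 937442) = 1/((168206/246743 - 38082*1/261400) + 937442) = 1/((168206/246743 - 19041/130700) + 937442) = 1/(17286290737/32249310100 + 937442) = 1/(30231875045054937/32249310100) = 32249310100/30231875045054937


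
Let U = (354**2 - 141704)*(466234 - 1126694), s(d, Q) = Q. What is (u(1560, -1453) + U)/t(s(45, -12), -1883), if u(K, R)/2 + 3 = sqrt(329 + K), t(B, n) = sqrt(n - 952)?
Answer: 2*I*sqrt(35)*(-5411809237 - sqrt(1889))/315 ≈ -2.0328e+8*I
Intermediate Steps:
t(B, n) = sqrt(-952 + n)
u(K, R) = -6 + 2*sqrt(329 + K)
U = 10823618480 (U = (125316 - 141704)*(-660460) = -16388*(-660460) = 10823618480)
(u(1560, -1453) + U)/t(s(45, -12), -1883) = ((-6 + 2*sqrt(329 + 1560)) + 10823618480)/(sqrt(-952 - 1883)) = ((-6 + 2*sqrt(1889)) + 10823618480)/(sqrt(-2835)) = (10823618474 + 2*sqrt(1889))/((9*I*sqrt(35))) = (10823618474 + 2*sqrt(1889))*(-I*sqrt(35)/315) = -I*sqrt(35)*(10823618474 + 2*sqrt(1889))/315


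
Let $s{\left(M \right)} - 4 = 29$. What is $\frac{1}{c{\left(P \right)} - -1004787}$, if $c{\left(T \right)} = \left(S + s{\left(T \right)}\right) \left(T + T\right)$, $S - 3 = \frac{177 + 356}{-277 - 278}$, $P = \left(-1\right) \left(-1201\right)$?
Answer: $\frac{555}{604368479} \approx 9.1831 \cdot 10^{-7}$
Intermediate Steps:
$s{\left(M \right)} = 33$ ($s{\left(M \right)} = 4 + 29 = 33$)
$P = 1201$
$S = \frac{1132}{555}$ ($S = 3 + \frac{177 + 356}{-277 - 278} = 3 + \frac{533}{-555} = 3 + 533 \left(- \frac{1}{555}\right) = 3 - \frac{533}{555} = \frac{1132}{555} \approx 2.0396$)
$c{\left(T \right)} = \frac{38894 T}{555}$ ($c{\left(T \right)} = \left(\frac{1132}{555} + 33\right) \left(T + T\right) = \frac{19447 \cdot 2 T}{555} = \frac{38894 T}{555}$)
$\frac{1}{c{\left(P \right)} - -1004787} = \frac{1}{\frac{38894}{555} \cdot 1201 - -1004787} = \frac{1}{\frac{46711694}{555} + 1004787} = \frac{1}{\frac{604368479}{555}} = \frac{555}{604368479}$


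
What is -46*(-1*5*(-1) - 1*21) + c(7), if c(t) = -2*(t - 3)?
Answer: 728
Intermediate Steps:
c(t) = 6 - 2*t (c(t) = -2*(-3 + t) = 6 - 2*t)
-46*(-1*5*(-1) - 1*21) + c(7) = -46*(-1*5*(-1) - 1*21) + (6 - 2*7) = -46*(-5*(-1) - 21) + (6 - 14) = -46*(5 - 21) - 8 = -46*(-16) - 8 = 736 - 8 = 728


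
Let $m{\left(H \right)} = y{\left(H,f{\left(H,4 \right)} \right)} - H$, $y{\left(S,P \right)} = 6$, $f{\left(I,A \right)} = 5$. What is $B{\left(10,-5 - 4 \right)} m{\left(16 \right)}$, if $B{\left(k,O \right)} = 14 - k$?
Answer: $-40$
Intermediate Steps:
$m{\left(H \right)} = 6 - H$
$B{\left(10,-5 - 4 \right)} m{\left(16 \right)} = \left(14 - 10\right) \left(6 - 16\right) = 4 \left(-10\right) = -40$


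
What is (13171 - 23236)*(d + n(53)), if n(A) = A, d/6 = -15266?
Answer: 921380295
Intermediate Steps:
d = -91596 (d = 6*(-15266) = -91596)
(13171 - 23236)*(d + n(53)) = (13171 - 23236)*(-91596 + 53) = -10065*(-91543) = 921380295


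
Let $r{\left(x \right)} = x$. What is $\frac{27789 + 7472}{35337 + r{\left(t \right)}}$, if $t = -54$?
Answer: $\frac{35261}{35283} \approx 0.99938$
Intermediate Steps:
$\frac{27789 + 7472}{35337 + r{\left(t \right)}} = \frac{27789 + 7472}{35337 - 54} = \frac{35261}{35283}$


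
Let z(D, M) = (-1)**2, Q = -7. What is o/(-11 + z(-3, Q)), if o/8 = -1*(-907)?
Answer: -3628/5 ≈ -725.60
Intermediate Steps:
z(D, M) = 1
o = 7256 (o = 8*(-1*(-907)) = 8*907 = 7256)
o/(-11 + z(-3, Q)) = 7256/(-11 + 1) = 7256/(-10) = -1/10*7256 = -3628/5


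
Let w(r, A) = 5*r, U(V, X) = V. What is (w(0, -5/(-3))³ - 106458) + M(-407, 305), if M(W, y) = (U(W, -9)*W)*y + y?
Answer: 50416792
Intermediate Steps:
M(W, y) = y + y*W² (M(W, y) = (W*W)*y + y = W²*y + y = y*W² + y = y + y*W²)
(w(0, -5/(-3))³ - 106458) + M(-407, 305) = ((5*0)³ - 106458) + 305*(1 + (-407)²) = (0³ - 106458) + 305*(1 + 165649) = (0 - 106458) + 305*165650 = -106458 + 50523250 = 50416792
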